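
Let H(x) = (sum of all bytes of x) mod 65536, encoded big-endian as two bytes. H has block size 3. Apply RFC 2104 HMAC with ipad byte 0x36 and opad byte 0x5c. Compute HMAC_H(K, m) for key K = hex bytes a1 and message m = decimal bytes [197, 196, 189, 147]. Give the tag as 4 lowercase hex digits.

0294

Key hex bytes a1 is 1 byte ≤ B = 3; zero-pad to 3 bytes: K' = a1 00 00.
K' ⊕ ipad = 97 36 36.  K' ⊕ opad = fd 5c 5c.
Inner input = (K'⊕ipad) ∥ m = 97 36 36 ∥ c5 c4 bd 93.
Inner hash: sum = 151+54+54+197+196+189+147 = 988 → 03 dc.
Outer input = (K'⊕opad) ∥ inner = fd 5c 5c ∥ 03 dc.
Outer hash (tag): sum = 253+92+92+3+220 = 660 → 02 94.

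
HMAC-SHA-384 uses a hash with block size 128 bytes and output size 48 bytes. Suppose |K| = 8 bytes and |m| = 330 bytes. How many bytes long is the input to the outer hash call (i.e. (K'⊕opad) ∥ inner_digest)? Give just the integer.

Key is 8 ≤ 128 bytes, zero-padded: |K'| = 128.
Outer input = (K'⊕opad) ∥ H(inner) → 128 + 48 = 176 bytes.

176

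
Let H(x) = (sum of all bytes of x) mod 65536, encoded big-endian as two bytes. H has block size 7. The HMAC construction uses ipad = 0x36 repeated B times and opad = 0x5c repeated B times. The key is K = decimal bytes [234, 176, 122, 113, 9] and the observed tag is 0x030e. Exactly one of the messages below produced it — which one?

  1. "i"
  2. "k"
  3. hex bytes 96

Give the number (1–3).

1

Key decimal bytes [234, 176, 122, 113, 9] = ea b0 7a 71 09 is 5 bytes ≤ B = 7; zero-pad to 7 bytes: K' = ea b0 7a 71 09 00 00.
K' ⊕ ipad = dc 86 4c 47 3f 36 36; K' ⊕ opad = b6 ec 26 2d 55 5c 5c.
m1: inner = H(dc 86 4c 47 3f 36 36 69) = 03 09; tag = H(b6 ec 26 2d 55 5c 5c 03 09) = 030e ← matches
m2: inner = H(dc 86 4c 47 3f 36 36 6b) = 03 0b; tag = H(b6 ec 26 2d 55 5c 5c 03 0b) = 0310
m3: inner = H(dc 86 4c 47 3f 36 36 96) = 03 36; tag = H(b6 ec 26 2d 55 5c 5c 03 36) = 033b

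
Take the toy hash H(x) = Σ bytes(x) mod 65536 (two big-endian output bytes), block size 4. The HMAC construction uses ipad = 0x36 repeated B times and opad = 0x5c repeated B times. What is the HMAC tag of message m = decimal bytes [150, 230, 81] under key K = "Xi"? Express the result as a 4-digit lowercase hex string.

00fa

Key "Xi" = 58 69 is 2 bytes ≤ B = 4; zero-pad to 4 bytes: K' = 58 69 00 00.
K' ⊕ ipad = 6e 5f 36 36.  K' ⊕ opad = 04 35 5c 5c.
Inner input = (K'⊕ipad) ∥ m = 6e 5f 36 36 ∥ 96 e6 51.
Inner hash: sum = 110+95+54+54+150+230+81 = 774 → 03 06.
Outer input = (K'⊕opad) ∥ inner = 04 35 5c 5c ∥ 03 06.
Outer hash (tag): sum = 4+53+92+92+3+6 = 250 → 00 fa.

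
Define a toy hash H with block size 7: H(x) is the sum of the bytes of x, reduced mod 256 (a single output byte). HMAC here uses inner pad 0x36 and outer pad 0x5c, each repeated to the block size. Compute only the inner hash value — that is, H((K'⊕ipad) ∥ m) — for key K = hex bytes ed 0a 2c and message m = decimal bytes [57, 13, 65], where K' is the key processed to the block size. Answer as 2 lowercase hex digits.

Key hex bytes ed 0a 2c is 3 bytes ≤ B = 7; zero-pad to 7 bytes: K' = ed 0a 2c 00 00 00 00.
K' ⊕ ipad = db 3c 1a 36 36 36 36.
Inner input = db 3c 1a 36 36 36 36 ∥ 39 0d 41.
Inner hash: sum = 219+60+26+54+54+54+54+57+13+65 = 656; mod 256 = 144 → 90.

90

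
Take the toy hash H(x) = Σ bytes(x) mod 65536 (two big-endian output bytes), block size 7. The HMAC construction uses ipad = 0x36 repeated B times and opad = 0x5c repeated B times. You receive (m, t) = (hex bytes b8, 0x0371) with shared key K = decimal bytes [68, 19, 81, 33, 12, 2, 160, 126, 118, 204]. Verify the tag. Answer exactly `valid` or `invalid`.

Key decimal bytes [68, 19, 81, 33, 12, 2, 160, 126, 118, 204] = 44 13 51 21 0c 02 a0 7e 76 cc is 10 bytes > B = 7, so hash it first: H(key) = 03 37, then zero-pad to 7 bytes: K' = 03 37 00 00 00 00 00.
K' ⊕ ipad = 35 01 36 36 36 36 36; K' ⊕ opad = 5f 6b 5c 5c 5c 5c 5c.
Inner hash: sum = 53+1+54+54+54+54+54+184 = 508 → 01 fc.
Outer hash (recomputed tag): sum = 95+107+92+92+92+92+92+1+252 = 915 → 03 93.
Recomputed tag = 0393; claimed = 0371 → mismatch.

invalid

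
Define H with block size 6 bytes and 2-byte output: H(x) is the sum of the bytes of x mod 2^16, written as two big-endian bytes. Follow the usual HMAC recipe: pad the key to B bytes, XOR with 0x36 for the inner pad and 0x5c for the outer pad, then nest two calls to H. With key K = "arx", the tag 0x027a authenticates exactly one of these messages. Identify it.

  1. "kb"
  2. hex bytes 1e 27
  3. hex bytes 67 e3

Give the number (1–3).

Key "arx" = 61 72 78 is 3 bytes ≤ B = 6; zero-pad to 6 bytes: K' = 61 72 78 00 00 00.
K' ⊕ ipad = 57 44 4e 36 36 36; K' ⊕ opad = 3d 2e 24 5c 5c 5c.
m1: inner = H(57 44 4e 36 36 36 6b 62) = 02 58; tag = H(3d 2e 24 5c 5c 5c 02 58) = 01fd
m2: inner = H(57 44 4e 36 36 36 1e 27) = 01 d0; tag = H(3d 2e 24 5c 5c 5c 01 d0) = 0274
m3: inner = H(57 44 4e 36 36 36 67 e3) = 02 d5; tag = H(3d 2e 24 5c 5c 5c 02 d5) = 027a ← matches

3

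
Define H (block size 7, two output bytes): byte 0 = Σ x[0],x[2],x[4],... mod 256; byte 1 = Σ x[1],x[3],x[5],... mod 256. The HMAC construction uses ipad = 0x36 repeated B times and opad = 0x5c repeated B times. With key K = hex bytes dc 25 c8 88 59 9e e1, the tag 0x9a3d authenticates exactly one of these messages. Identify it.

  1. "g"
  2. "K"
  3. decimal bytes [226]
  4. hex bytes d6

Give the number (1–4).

2

Key hex bytes dc 25 c8 88 59 9e e1 is exactly B = 7 bytes: K' = dc 25 c8 88 59 9e e1.
K' ⊕ ipad = ea 13 fe be 6f a8 d7; K' ⊕ opad = 80 79 94 d4 05 c2 bd.
m1: inner = H(ea 13 fe be 6f a8 d7 67) = 2e e0; tag = H(80 79 94 d4 05 c2 bd 2e e0) = b63d
m2: inner = H(ea 13 fe be 6f a8 d7 4b) = 2e c4; tag = H(80 79 94 d4 05 c2 bd 2e c4) = 9a3d ← matches
m3: inner = H(ea 13 fe be 6f a8 d7 e2) = 2e 5b; tag = H(80 79 94 d4 05 c2 bd 2e 5b) = 313d
m4: inner = H(ea 13 fe be 6f a8 d7 d6) = 2e 4f; tag = H(80 79 94 d4 05 c2 bd 2e 4f) = 253d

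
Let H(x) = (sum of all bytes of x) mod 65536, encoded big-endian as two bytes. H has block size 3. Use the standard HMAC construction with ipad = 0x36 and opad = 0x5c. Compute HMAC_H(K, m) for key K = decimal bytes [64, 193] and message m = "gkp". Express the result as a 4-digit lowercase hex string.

Key decimal bytes [64, 193] = 40 c1 is 2 bytes ≤ B = 3; zero-pad to 3 bytes: K' = 40 c1 00.
K' ⊕ ipad = 76 f7 36.  K' ⊕ opad = 1c 9d 5c.
Inner input = (K'⊕ipad) ∥ m = 76 f7 36 ∥ 67 6b 70.
Inner hash: sum = 118+247+54+103+107+112 = 741 → 02 e5.
Outer input = (K'⊕opad) ∥ inner = 1c 9d 5c ∥ 02 e5.
Outer hash (tag): sum = 28+157+92+2+229 = 508 → 01 fc.

01fc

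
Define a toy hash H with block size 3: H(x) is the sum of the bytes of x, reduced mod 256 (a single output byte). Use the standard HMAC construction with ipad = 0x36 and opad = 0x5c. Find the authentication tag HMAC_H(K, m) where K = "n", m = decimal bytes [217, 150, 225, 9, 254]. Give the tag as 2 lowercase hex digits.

05

Key "n" = 6e is 1 byte ≤ B = 3; zero-pad to 3 bytes: K' = 6e 00 00.
K' ⊕ ipad = 58 36 36.  K' ⊕ opad = 32 5c 5c.
Inner input = (K'⊕ipad) ∥ m = 58 36 36 ∥ d9 96 e1 09 fe.
Inner hash: sum = 88+54+54+217+150+225+9+254 = 1051; mod 256 = 27 → 1b.
Outer input = (K'⊕opad) ∥ inner = 32 5c 5c ∥ 1b.
Outer hash (tag): sum = 50+92+92+27 = 261; mod 256 = 5 → 05.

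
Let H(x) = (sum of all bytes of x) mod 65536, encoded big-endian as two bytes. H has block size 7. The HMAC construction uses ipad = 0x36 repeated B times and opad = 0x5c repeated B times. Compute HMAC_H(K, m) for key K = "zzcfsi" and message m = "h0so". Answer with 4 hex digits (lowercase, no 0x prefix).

0219

Key "zzcfsi" = 7a 7a 63 66 73 69 is 6 bytes ≤ B = 7; zero-pad to 7 bytes: K' = 7a 7a 63 66 73 69 00.
K' ⊕ ipad = 4c 4c 55 50 45 5f 36.  K' ⊕ opad = 26 26 3f 3a 2f 35 5c.
Inner input = (K'⊕ipad) ∥ m = 4c 4c 55 50 45 5f 36 ∥ 68 30 73 6f.
Inner hash: sum = 76+76+85+80+69+95+54+104+48+115+111 = 913 → 03 91.
Outer input = (K'⊕opad) ∥ inner = 26 26 3f 3a 2f 35 5c ∥ 03 91.
Outer hash (tag): sum = 38+38+63+58+47+53+92+3+145 = 537 → 02 19.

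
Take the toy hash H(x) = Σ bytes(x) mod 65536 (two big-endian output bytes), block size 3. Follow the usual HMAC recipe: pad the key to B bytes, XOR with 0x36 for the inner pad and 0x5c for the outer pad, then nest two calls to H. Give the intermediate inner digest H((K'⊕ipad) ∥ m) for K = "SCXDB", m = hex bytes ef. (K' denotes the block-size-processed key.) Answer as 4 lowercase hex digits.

Key "SCXDB" = 53 43 58 44 42 is 5 bytes > B = 3, so hash it first: H(key) = 01 74, then zero-pad to 3 bytes: K' = 01 74 00.
K' ⊕ ipad = 37 42 36.
Inner input = 37 42 36 ∥ ef.
Inner hash: sum = 55+66+54+239 = 414 → 01 9e.

019e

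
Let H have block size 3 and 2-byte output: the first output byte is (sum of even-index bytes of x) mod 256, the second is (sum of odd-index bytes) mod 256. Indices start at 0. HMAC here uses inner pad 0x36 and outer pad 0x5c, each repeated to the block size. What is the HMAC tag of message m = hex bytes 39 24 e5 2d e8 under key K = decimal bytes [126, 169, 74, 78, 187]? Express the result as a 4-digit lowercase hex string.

Key decimal bytes [126, 169, 74, 78, 187] = 7e a9 4a 4e bb is 5 bytes > B = 3, so hash it first: H(key) = 83 f7, then zero-pad to 3 bytes: K' = 83 f7 00.
K' ⊕ ipad = b5 c1 36.  K' ⊕ opad = df ab 5c.
Inner input = (K'⊕ipad) ∥ m = b5 c1 36 ∥ 39 24 e5 2d e8.
Inner hash: even-index sum = 316 mod 256 = 60; odd-index sum = 711 mod 256 = 199 → 3c c7.
Outer input = (K'⊕opad) ∥ inner = df ab 5c ∥ 3c c7.
Outer hash (tag): even-index sum = 514 mod 256 = 2; odd-index sum = 231 mod 256 = 231 → 02 e7.

02e7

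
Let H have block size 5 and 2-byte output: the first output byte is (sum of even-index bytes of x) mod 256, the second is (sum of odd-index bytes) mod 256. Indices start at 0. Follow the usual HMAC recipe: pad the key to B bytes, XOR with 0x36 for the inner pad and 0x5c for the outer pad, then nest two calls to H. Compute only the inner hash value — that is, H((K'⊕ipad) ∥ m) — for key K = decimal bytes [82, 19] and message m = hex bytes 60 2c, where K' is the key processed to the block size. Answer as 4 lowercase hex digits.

fcbb

Key decimal bytes [82, 19] = 52 13 is 2 bytes ≤ B = 5; zero-pad to 5 bytes: K' = 52 13 00 00 00.
K' ⊕ ipad = 64 25 36 36 36.
Inner input = 64 25 36 36 36 ∥ 60 2c.
Inner hash: even-index sum = 252 mod 256 = 252; odd-index sum = 187 mod 256 = 187 → fc bb.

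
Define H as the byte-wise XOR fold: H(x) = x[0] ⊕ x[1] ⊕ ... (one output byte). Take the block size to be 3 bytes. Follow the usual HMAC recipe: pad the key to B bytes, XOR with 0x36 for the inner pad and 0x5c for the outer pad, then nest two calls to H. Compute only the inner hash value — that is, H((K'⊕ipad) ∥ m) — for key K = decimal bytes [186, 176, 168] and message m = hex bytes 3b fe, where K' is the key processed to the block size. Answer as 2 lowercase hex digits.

Key decimal bytes [186, 176, 168] = ba b0 a8 is exactly B = 3 bytes: K' = ba b0 a8.
K' ⊕ ipad = 8c 86 9e.
Inner input = 8c 86 9e ∥ 3b fe.
Inner hash: XOR 8c⊕86⊕9e⊕3b⊕fe = 51.

51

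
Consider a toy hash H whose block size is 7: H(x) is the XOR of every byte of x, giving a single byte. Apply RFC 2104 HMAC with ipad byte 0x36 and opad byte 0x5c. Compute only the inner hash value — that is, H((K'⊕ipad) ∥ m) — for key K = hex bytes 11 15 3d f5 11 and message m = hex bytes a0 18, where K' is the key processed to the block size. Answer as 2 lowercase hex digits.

53

Key hex bytes 11 15 3d f5 11 is 5 bytes ≤ B = 7; zero-pad to 7 bytes: K' = 11 15 3d f5 11 00 00.
K' ⊕ ipad = 27 23 0b c3 27 36 36.
Inner input = 27 23 0b c3 27 36 36 ∥ a0 18.
Inner hash: XOR 27⊕23⊕0b⊕c3⊕27⊕36⊕36⊕a0⊕18 = 53.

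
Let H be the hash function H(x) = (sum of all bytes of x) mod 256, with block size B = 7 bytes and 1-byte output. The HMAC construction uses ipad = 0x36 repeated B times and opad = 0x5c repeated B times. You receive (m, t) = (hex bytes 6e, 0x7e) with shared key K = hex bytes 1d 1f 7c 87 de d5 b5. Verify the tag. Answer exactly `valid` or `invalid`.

valid

Key hex bytes 1d 1f 7c 87 de d5 b5 is exactly B = 7 bytes: K' = 1d 1f 7c 87 de d5 b5.
K' ⊕ ipad = 2b 29 4a b1 e8 e3 83; K' ⊕ opad = 41 43 20 db 82 89 e9.
Inner hash: sum = 43+41+74+177+232+227+131+110 = 1035; mod 256 = 11 → 0b.
Outer hash (recomputed tag): sum = 65+67+32+219+130+137+233+11 = 894; mod 256 = 126 → 7e.
Recomputed tag = 7e; claimed = 7e → match.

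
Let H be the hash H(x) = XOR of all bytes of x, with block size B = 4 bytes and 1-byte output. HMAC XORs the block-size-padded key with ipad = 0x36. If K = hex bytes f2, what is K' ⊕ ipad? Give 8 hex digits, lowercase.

c4363636

Key hex bytes f2 is 1 byte ≤ B = 4; zero-pad to 4 bytes: K' = f2 00 00 00.
XOR each byte with 0x36: f2⊕36=c4, 00⊕36=36, 00⊕36=36, 00⊕36=36.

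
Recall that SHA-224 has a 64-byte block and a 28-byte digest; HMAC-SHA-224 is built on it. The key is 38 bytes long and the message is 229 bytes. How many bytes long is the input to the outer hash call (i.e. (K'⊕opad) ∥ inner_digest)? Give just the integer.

92

Key is 38 ≤ 64 bytes, zero-padded: |K'| = 64.
Outer input = (K'⊕opad) ∥ H(inner) → 64 + 28 = 92 bytes.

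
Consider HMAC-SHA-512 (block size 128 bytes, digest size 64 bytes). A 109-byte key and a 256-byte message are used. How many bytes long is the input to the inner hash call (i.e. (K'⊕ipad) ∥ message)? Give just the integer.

Key is 109 ≤ 128 bytes, zero-padded: |K'| = 128.
Inner input = (K'⊕ipad) ∥ m → 128 + 256 = 384 bytes.

384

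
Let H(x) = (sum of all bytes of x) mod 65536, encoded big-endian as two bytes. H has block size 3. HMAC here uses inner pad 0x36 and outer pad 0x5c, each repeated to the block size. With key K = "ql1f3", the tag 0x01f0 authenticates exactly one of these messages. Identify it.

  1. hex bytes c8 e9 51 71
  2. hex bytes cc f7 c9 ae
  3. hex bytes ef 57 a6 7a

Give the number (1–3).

2

Key "ql1f3" = 71 6c 31 66 33 is 5 bytes > B = 3, so hash it first: H(key) = 01 a7, then zero-pad to 3 bytes: K' = 01 a7 00.
K' ⊕ ipad = 37 91 36; K' ⊕ opad = 5d fb 5c.
m1: inner = H(37 91 36 c8 e9 51 71) = 03 71; tag = H(5d fb 5c 03 71) = 0228
m2: inner = H(37 91 36 cc f7 c9 ae) = 04 38; tag = H(5d fb 5c 04 38) = 01f0 ← matches
m3: inner = H(37 91 36 ef 57 a6 7a) = 03 64; tag = H(5d fb 5c 03 64) = 021b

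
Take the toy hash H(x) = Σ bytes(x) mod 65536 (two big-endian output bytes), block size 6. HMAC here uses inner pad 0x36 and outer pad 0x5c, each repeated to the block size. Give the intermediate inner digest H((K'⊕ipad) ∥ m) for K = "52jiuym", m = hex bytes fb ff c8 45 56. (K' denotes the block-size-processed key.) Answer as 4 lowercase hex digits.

050c

Key "52jiuym" = 35 32 6a 69 75 79 6d is 7 bytes > B = 6, so hash it first: H(key) = 02 95, then zero-pad to 6 bytes: K' = 02 95 00 00 00 00.
K' ⊕ ipad = 34 a3 36 36 36 36.
Inner input = 34 a3 36 36 36 36 ∥ fb ff c8 45 56.
Inner hash: sum = 52+163+54+54+54+54+251+255+200+69+86 = 1292 → 05 0c.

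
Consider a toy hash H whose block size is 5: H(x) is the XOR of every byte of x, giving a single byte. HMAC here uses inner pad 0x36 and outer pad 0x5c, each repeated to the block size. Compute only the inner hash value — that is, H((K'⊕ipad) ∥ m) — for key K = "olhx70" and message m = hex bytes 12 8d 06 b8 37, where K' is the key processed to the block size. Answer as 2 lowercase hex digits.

Key "olhx70" = 6f 6c 68 78 37 30 is 6 bytes > B = 5, so hash it first: H(key) = 14, then zero-pad to 5 bytes: K' = 14 00 00 00 00.
K' ⊕ ipad = 22 36 36 36 36.
Inner input = 22 36 36 36 36 ∥ 12 8d 06 b8 37.
Inner hash: XOR 22⊕36⊕36⊕36⊕36⊕12⊕8d⊕06⊕b8⊕37 = 34.

34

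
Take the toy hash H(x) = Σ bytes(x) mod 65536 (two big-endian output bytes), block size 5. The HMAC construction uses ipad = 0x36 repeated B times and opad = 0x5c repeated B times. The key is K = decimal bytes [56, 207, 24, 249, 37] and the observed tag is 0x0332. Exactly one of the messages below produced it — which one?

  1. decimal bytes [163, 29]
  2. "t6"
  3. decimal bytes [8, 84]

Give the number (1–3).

1

Key decimal bytes [56, 207, 24, 249, 37] = 38 cf 18 f9 25 is exactly B = 5 bytes: K' = 38 cf 18 f9 25.
K' ⊕ ipad = 0e f9 2e cf 13; K' ⊕ opad = 64 93 44 a5 79.
m1: inner = H(0e f9 2e cf 13 a3 1d) = 02 d7; tag = H(64 93 44 a5 79 02 d7) = 0332 ← matches
m2: inner = H(0e f9 2e cf 13 74 36) = 02 c1; tag = H(64 93 44 a5 79 02 c1) = 031c
m3: inner = H(0e f9 2e cf 13 08 54) = 02 73; tag = H(64 93 44 a5 79 02 73) = 02ce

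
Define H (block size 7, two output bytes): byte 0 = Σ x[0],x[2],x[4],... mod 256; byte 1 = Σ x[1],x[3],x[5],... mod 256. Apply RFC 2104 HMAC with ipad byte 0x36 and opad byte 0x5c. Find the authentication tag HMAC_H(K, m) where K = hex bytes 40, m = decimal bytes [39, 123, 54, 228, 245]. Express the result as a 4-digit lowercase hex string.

Key hex bytes 40 is 1 byte ≤ B = 7; zero-pad to 7 bytes: K' = 40 00 00 00 00 00 00.
K' ⊕ ipad = 76 36 36 36 36 36 36.  K' ⊕ opad = 1c 5c 5c 5c 5c 5c 5c.
Inner input = (K'⊕ipad) ∥ m = 76 36 36 36 36 36 36 ∥ 27 7b 36 e4 f5.
Inner hash: even-index sum = 631 mod 256 = 119; odd-index sum = 500 mod 256 = 244 → 77 f4.
Outer input = (K'⊕opad) ∥ inner = 1c 5c 5c 5c 5c 5c 5c ∥ 77 f4.
Outer hash (tag): even-index sum = 548 mod 256 = 36; odd-index sum = 395 mod 256 = 139 → 24 8b.

248b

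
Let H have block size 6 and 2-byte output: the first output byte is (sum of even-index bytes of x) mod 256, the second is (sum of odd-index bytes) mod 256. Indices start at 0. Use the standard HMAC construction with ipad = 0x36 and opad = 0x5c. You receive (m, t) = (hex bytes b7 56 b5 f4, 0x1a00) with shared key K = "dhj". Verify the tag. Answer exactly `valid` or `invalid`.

valid

Key "dhj" = 64 68 6a is 3 bytes ≤ B = 6; zero-pad to 6 bytes: K' = 64 68 6a 00 00 00.
K' ⊕ ipad = 52 5e 5c 36 36 36; K' ⊕ opad = 38 34 36 5c 5c 5c.
Inner hash: even-index sum = 592 mod 256 = 80; odd-index sum = 532 mod 256 = 20 → 50 14.
Outer hash (recomputed tag): even-index sum = 282 mod 256 = 26; odd-index sum = 256 mod 256 = 0 → 1a 00.
Recomputed tag = 1a00; claimed = 1a00 → match.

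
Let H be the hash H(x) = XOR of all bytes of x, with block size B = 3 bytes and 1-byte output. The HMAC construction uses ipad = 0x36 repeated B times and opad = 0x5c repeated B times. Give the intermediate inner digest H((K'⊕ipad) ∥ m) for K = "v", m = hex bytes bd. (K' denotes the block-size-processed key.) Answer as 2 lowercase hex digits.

fd

Key "v" = 76 is 1 byte ≤ B = 3; zero-pad to 3 bytes: K' = 76 00 00.
K' ⊕ ipad = 40 36 36.
Inner input = 40 36 36 ∥ bd.
Inner hash: XOR 40⊕36⊕36⊕bd = fd.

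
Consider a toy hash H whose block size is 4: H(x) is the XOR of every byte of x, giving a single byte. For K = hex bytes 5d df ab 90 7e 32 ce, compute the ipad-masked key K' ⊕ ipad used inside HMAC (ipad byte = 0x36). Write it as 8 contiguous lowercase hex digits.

Key hex bytes 5d df ab 90 7e 32 ce is 7 bytes > B = 4, so hash it first: H(key) = 3b, then zero-pad to 4 bytes: K' = 3b 00 00 00.
XOR each byte with 0x36: 3b⊕36=0d, 00⊕36=36, 00⊕36=36, 00⊕36=36.

0d363636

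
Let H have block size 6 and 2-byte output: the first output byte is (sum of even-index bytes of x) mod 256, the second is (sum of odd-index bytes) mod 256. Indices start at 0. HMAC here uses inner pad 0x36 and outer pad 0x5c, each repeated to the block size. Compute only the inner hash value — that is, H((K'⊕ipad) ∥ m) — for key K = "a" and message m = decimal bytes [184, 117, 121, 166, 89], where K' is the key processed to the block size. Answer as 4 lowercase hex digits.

4dbd

Key "a" = 61 is 1 byte ≤ B = 6; zero-pad to 6 bytes: K' = 61 00 00 00 00 00.
K' ⊕ ipad = 57 36 36 36 36 36.
Inner input = 57 36 36 36 36 36 ∥ b8 75 79 a6 59.
Inner hash: even-index sum = 589 mod 256 = 77; odd-index sum = 445 mod 256 = 189 → 4d bd.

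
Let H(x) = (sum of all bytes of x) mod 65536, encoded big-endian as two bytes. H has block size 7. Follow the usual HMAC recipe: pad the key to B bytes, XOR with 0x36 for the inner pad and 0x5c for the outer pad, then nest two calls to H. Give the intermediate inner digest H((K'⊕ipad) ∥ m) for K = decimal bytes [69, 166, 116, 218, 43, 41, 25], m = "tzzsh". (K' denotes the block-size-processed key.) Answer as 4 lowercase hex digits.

04df

Key decimal bytes [69, 166, 116, 218, 43, 41, 25] = 45 a6 74 da 2b 29 19 is exactly B = 7 bytes: K' = 45 a6 74 da 2b 29 19.
K' ⊕ ipad = 73 90 42 ec 1d 1f 2f.
Inner input = 73 90 42 ec 1d 1f 2f ∥ 74 7a 7a 73 68.
Inner hash: sum = 115+144+66+236+29+31+47+116+122+122+115+104 = 1247 → 04 df.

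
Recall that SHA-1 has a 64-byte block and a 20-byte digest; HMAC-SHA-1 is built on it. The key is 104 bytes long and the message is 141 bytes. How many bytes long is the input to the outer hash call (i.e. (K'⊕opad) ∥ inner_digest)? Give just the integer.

Key is 104 > 64 bytes, so it is hashed to 20 bytes then zero-padded to 64: |K'| = 64.
Outer input = (K'⊕opad) ∥ H(inner) → 64 + 20 = 84 bytes.

84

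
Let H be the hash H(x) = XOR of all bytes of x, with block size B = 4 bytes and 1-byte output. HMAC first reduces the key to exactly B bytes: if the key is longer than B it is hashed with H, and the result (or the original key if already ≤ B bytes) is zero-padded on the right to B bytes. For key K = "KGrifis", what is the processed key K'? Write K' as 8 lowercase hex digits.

6b000000

|K| = 7 > B = 4, so first hash the key.
H(K): XOR 4b⊕47⊕72⊕69⊕66⊕69⊕73 = 6b.
Zero-pad H(K) = 6b to 4 bytes: K' = 6b 00 00 00.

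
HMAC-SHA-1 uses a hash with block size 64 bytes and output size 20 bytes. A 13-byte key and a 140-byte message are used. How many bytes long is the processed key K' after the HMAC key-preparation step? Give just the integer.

Key is 13 ≤ 64 bytes, zero-padded: |K'| = 64.

64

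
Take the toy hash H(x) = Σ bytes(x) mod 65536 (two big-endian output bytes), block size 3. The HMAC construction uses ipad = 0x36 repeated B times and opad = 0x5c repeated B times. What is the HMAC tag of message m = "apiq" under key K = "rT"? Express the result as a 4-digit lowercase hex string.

011b

Key "rT" = 72 54 is 2 bytes ≤ B = 3; zero-pad to 3 bytes: K' = 72 54 00.
K' ⊕ ipad = 44 62 36.  K' ⊕ opad = 2e 08 5c.
Inner input = (K'⊕ipad) ∥ m = 44 62 36 ∥ 61 70 69 71.
Inner hash: sum = 68+98+54+97+112+105+113 = 647 → 02 87.
Outer input = (K'⊕opad) ∥ inner = 2e 08 5c ∥ 02 87.
Outer hash (tag): sum = 46+8+92+2+135 = 283 → 01 1b.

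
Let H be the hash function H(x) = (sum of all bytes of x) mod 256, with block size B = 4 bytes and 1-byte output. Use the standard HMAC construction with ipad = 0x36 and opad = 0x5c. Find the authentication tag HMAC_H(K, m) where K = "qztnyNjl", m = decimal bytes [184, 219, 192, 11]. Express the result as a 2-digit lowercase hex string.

a6

Key "qztnyNjl" = 71 7a 74 6e 79 4e 6a 6c is 8 bytes > B = 4, so hash it first: H(key) = 6a, then zero-pad to 4 bytes: K' = 6a 00 00 00.
K' ⊕ ipad = 5c 36 36 36.  K' ⊕ opad = 36 5c 5c 5c.
Inner input = (K'⊕ipad) ∥ m = 5c 36 36 36 ∥ b8 db c0 0b.
Inner hash: sum = 92+54+54+54+184+219+192+11 = 860; mod 256 = 92 → 5c.
Outer input = (K'⊕opad) ∥ inner = 36 5c 5c 5c ∥ 5c.
Outer hash (tag): sum = 54+92+92+92+92 = 422; mod 256 = 166 → a6.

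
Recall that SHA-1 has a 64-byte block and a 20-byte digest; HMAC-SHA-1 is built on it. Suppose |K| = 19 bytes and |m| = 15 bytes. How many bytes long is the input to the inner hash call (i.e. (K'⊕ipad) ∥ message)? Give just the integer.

Key is 19 ≤ 64 bytes, zero-padded: |K'| = 64.
Inner input = (K'⊕ipad) ∥ m → 64 + 15 = 79 bytes.

79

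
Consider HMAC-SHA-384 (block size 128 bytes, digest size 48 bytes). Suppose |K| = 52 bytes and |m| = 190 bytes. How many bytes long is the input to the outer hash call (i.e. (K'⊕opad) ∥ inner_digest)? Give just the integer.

176

Key is 52 ≤ 128 bytes, zero-padded: |K'| = 128.
Outer input = (K'⊕opad) ∥ H(inner) → 128 + 48 = 176 bytes.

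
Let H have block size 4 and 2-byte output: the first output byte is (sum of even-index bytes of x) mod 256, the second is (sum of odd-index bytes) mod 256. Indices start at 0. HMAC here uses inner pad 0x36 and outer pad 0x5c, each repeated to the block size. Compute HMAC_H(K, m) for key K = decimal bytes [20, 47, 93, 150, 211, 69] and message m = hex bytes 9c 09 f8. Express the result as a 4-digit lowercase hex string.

Key decimal bytes [20, 47, 93, 150, 211, 69] = 14 2f 5d 96 d3 45 is 6 bytes > B = 4, so hash it first: H(key) = 44 0a, then zero-pad to 4 bytes: K' = 44 0a 00 00.
K' ⊕ ipad = 72 3c 36 36.  K' ⊕ opad = 18 56 5c 5c.
Inner input = (K'⊕ipad) ∥ m = 72 3c 36 36 ∥ 9c 09 f8.
Inner hash: even-index sum = 572 mod 256 = 60; odd-index sum = 123 mod 256 = 123 → 3c 7b.
Outer input = (K'⊕opad) ∥ inner = 18 56 5c 5c ∥ 3c 7b.
Outer hash (tag): even-index sum = 176 mod 256 = 176; odd-index sum = 301 mod 256 = 45 → b0 2d.

b02d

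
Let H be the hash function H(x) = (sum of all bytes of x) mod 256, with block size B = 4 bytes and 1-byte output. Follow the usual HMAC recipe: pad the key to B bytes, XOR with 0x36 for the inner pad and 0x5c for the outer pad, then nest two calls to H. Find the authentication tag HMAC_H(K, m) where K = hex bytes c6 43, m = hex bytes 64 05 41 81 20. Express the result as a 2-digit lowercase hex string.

Key hex bytes c6 43 is 2 bytes ≤ B = 4; zero-pad to 4 bytes: K' = c6 43 00 00.
K' ⊕ ipad = f0 75 36 36.  K' ⊕ opad = 9a 1f 5c 5c.
Inner input = (K'⊕ipad) ∥ m = f0 75 36 36 ∥ 64 05 41 81 20.
Inner hash: sum = 240+117+54+54+100+5+65+129+32 = 796; mod 256 = 28 → 1c.
Outer input = (K'⊕opad) ∥ inner = 9a 1f 5c 5c ∥ 1c.
Outer hash (tag): sum = 154+31+92+92+28 = 397; mod 256 = 141 → 8d.

8d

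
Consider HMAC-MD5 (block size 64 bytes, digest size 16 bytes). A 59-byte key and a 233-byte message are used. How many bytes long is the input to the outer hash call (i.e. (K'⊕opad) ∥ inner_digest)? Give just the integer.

80

Key is 59 ≤ 64 bytes, zero-padded: |K'| = 64.
Outer input = (K'⊕opad) ∥ H(inner) → 64 + 16 = 80 bytes.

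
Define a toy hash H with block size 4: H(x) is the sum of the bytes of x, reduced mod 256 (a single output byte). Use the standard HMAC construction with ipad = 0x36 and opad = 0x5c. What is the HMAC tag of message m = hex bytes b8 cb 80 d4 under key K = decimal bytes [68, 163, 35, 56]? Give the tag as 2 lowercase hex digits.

Key decimal bytes [68, 163, 35, 56] = 44 a3 23 38 is exactly B = 4 bytes: K' = 44 a3 23 38.
K' ⊕ ipad = 72 95 15 0e.  K' ⊕ opad = 18 ff 7f 64.
Inner input = (K'⊕ipad) ∥ m = 72 95 15 0e ∥ b8 cb 80 d4.
Inner hash: sum = 114+149+21+14+184+203+128+212 = 1025; mod 256 = 1 → 01.
Outer input = (K'⊕opad) ∥ inner = 18 ff 7f 64 ∥ 01.
Outer hash (tag): sum = 24+255+127+100+1 = 507; mod 256 = 251 → fb.

fb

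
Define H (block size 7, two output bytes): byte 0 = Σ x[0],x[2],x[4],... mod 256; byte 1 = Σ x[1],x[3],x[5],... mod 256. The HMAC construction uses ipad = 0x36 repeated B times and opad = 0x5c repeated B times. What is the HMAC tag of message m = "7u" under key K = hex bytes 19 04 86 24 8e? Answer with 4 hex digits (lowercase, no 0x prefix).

Key hex bytes 19 04 86 24 8e is 5 bytes ≤ B = 7; zero-pad to 7 bytes: K' = 19 04 86 24 8e 00 00.
K' ⊕ ipad = 2f 32 b0 12 b8 36 36.  K' ⊕ opad = 45 58 da 78 d2 5c 5c.
Inner input = (K'⊕ipad) ∥ m = 2f 32 b0 12 b8 36 36 ∥ 37 75.
Inner hash: even-index sum = 578 mod 256 = 66; odd-index sum = 177 mod 256 = 177 → 42 b1.
Outer input = (K'⊕opad) ∥ inner = 45 58 da 78 d2 5c 5c ∥ 42 b1.
Outer hash (tag): even-index sum = 766 mod 256 = 254; odd-index sum = 366 mod 256 = 110 → fe 6e.

fe6e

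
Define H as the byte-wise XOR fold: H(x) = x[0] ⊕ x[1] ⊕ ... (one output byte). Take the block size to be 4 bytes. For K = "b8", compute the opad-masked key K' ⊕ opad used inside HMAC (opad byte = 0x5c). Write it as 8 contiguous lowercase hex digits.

3e645c5c

Key "b8" = 62 38 is 2 bytes ≤ B = 4; zero-pad to 4 bytes: K' = 62 38 00 00.
XOR each byte with 0x5c: 62⊕5c=3e, 38⊕5c=64, 00⊕5c=5c, 00⊕5c=5c.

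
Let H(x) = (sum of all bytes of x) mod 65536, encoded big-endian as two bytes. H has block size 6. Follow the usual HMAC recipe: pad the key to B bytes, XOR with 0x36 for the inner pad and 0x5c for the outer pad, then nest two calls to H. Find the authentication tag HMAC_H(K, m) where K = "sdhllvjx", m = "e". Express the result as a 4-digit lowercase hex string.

Key "sdhllvjx" = 73 64 68 6c 6c 76 6a 78 is 8 bytes > B = 6, so hash it first: H(key) = 03 6f, then zero-pad to 6 bytes: K' = 03 6f 00 00 00 00.
K' ⊕ ipad = 35 59 36 36 36 36.  K' ⊕ opad = 5f 33 5c 5c 5c 5c.
Inner input = (K'⊕ipad) ∥ m = 35 59 36 36 36 36 ∥ 65.
Inner hash: sum = 53+89+54+54+54+54+101 = 459 → 01 cb.
Outer input = (K'⊕opad) ∥ inner = 5f 33 5c 5c 5c 5c ∥ 01 cb.
Outer hash (tag): sum = 95+51+92+92+92+92+1+203 = 718 → 02 ce.

02ce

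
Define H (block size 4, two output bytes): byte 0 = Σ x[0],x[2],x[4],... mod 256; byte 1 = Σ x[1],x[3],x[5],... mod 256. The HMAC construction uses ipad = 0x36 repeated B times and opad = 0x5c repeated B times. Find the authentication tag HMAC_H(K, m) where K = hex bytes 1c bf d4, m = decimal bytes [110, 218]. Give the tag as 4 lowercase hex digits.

Key hex bytes 1c bf d4 is 3 bytes ≤ B = 4; zero-pad to 4 bytes: K' = 1c bf d4 00.
K' ⊕ ipad = 2a 89 e2 36.  K' ⊕ opad = 40 e3 88 5c.
Inner input = (K'⊕ipad) ∥ m = 2a 89 e2 36 ∥ 6e da.
Inner hash: even-index sum = 378 mod 256 = 122; odd-index sum = 409 mod 256 = 153 → 7a 99.
Outer input = (K'⊕opad) ∥ inner = 40 e3 88 5c ∥ 7a 99.
Outer hash (tag): even-index sum = 322 mod 256 = 66; odd-index sum = 472 mod 256 = 216 → 42 d8.

42d8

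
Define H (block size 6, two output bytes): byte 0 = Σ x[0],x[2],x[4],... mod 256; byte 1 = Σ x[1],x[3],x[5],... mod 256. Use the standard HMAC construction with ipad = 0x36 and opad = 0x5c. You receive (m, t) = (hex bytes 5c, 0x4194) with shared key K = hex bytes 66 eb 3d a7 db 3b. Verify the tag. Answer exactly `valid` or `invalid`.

invalid

Key hex bytes 66 eb 3d a7 db 3b is exactly B = 6 bytes: K' = 66 eb 3d a7 db 3b.
K' ⊕ ipad = 50 dd 0b 91 ed 0d; K' ⊕ opad = 3a b7 61 fb 87 67.
Inner hash: even-index sum = 420 mod 256 = 164; odd-index sum = 379 mod 256 = 123 → a4 7b.
Outer hash (recomputed tag): even-index sum = 454 mod 256 = 198; odd-index sum = 660 mod 256 = 148 → c6 94.
Recomputed tag = c694; claimed = 4194 → mismatch.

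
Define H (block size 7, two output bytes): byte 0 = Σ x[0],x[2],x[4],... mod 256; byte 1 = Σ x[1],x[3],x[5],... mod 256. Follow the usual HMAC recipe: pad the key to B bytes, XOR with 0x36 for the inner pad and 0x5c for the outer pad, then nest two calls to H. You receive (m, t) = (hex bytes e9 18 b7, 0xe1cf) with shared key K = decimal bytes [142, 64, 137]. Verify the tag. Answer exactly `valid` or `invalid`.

Key decimal bytes [142, 64, 137] = 8e 40 89 is 3 bytes ≤ B = 7; zero-pad to 7 bytes: K' = 8e 40 89 00 00 00 00.
K' ⊕ ipad = b8 76 bf 36 36 36 36; K' ⊕ opad = d2 1c d5 5c 5c 5c 5c.
Inner hash: even-index sum = 507 mod 256 = 251; odd-index sum = 642 mod 256 = 130 → fb 82.
Outer hash (recomputed tag): even-index sum = 737 mod 256 = 225; odd-index sum = 463 mod 256 = 207 → e1 cf.
Recomputed tag = e1cf; claimed = e1cf → match.

valid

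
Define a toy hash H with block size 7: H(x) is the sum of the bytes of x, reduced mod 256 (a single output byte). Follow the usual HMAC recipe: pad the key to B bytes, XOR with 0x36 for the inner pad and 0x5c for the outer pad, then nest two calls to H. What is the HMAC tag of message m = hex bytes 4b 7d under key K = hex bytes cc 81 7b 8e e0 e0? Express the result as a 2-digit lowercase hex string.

Key hex bytes cc 81 7b 8e e0 e0 is 6 bytes ≤ B = 7; zero-pad to 7 bytes: K' = cc 81 7b 8e e0 e0 00.
K' ⊕ ipad = fa b7 4d b8 d6 d6 36.  K' ⊕ opad = 90 dd 27 d2 bc bc 5c.
Inner input = (K'⊕ipad) ∥ m = fa b7 4d b8 d6 d6 36 ∥ 4b 7d.
Inner hash: sum = 250+183+77+184+214+214+54+75+125 = 1376; mod 256 = 96 → 60.
Outer input = (K'⊕opad) ∥ inner = 90 dd 27 d2 bc bc 5c ∥ 60.
Outer hash (tag): sum = 144+221+39+210+188+188+92+96 = 1178; mod 256 = 154 → 9a.

9a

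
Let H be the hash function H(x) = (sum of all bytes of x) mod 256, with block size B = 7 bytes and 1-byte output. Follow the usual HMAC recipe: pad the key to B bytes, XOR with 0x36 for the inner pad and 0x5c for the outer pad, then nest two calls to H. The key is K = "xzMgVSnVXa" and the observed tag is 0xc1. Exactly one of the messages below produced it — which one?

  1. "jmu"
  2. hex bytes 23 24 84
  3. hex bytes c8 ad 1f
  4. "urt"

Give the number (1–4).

Key "xzMgVSnVXa" = 78 7a 4d 67 56 53 6e 56 58 61 is 10 bytes > B = 7, so hash it first: H(key) = cc, then zero-pad to 7 bytes: K' = cc 00 00 00 00 00 00.
K' ⊕ ipad = fa 36 36 36 36 36 36; K' ⊕ opad = 90 5c 5c 5c 5c 5c 5c.
m1: inner = H(fa 36 36 36 36 36 36 6a 6d 75) = 8a; tag = H(90 5c 5c 5c 5c 5c 5c 8a) = 42
m2: inner = H(fa 36 36 36 36 36 36 23 24 84) = 09; tag = H(90 5c 5c 5c 5c 5c 5c 09) = c1 ← matches
m3: inner = H(fa 36 36 36 36 36 36 c8 ad 1f) = d2; tag = H(90 5c 5c 5c 5c 5c 5c d2) = 8a
m4: inner = H(fa 36 36 36 36 36 36 75 72 74) = 99; tag = H(90 5c 5c 5c 5c 5c 5c 99) = 51

2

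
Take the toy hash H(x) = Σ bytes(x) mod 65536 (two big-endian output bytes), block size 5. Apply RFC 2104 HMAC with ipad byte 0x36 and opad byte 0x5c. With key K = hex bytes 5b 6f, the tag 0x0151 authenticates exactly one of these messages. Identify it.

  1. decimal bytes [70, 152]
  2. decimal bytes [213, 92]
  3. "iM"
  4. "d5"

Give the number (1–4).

4

Key hex bytes 5b 6f is 2 bytes ≤ B = 5; zero-pad to 5 bytes: K' = 5b 6f 00 00 00.
K' ⊕ ipad = 6d 59 36 36 36; K' ⊕ opad = 07 33 5c 5c 5c.
m1: inner = H(6d 59 36 36 36 46 98) = 02 46; tag = H(07 33 5c 5c 5c 02 46) = 0196
m2: inner = H(6d 59 36 36 36 d5 5c) = 02 99; tag = H(07 33 5c 5c 5c 02 99) = 01e9
m3: inner = H(6d 59 36 36 36 69 4d) = 02 1e; tag = H(07 33 5c 5c 5c 02 1e) = 016e
m4: inner = H(6d 59 36 36 36 64 35) = 02 01; tag = H(07 33 5c 5c 5c 02 01) = 0151 ← matches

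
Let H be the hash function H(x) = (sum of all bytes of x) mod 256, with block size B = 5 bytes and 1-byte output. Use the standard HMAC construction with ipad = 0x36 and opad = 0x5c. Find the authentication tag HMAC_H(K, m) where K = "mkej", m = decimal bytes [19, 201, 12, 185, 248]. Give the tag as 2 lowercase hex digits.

Key "mkej" = 6d 6b 65 6a is 4 bytes ≤ B = 5; zero-pad to 5 bytes: K' = 6d 6b 65 6a 00.
K' ⊕ ipad = 5b 5d 53 5c 36.  K' ⊕ opad = 31 37 39 36 5c.
Inner input = (K'⊕ipad) ∥ m = 5b 5d 53 5c 36 ∥ 13 c9 0c b9 f8.
Inner hash: sum = 91+93+83+92+54+19+201+12+185+248 = 1078; mod 256 = 54 → 36.
Outer input = (K'⊕opad) ∥ inner = 31 37 39 36 5c ∥ 36.
Outer hash (tag): sum = 49+55+57+54+92+54 = 361; mod 256 = 105 → 69.

69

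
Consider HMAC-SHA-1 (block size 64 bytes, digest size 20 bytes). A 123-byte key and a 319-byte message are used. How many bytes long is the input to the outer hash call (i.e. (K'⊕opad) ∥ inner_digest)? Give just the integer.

84

Key is 123 > 64 bytes, so it is hashed to 20 bytes then zero-padded to 64: |K'| = 64.
Outer input = (K'⊕opad) ∥ H(inner) → 64 + 20 = 84 bytes.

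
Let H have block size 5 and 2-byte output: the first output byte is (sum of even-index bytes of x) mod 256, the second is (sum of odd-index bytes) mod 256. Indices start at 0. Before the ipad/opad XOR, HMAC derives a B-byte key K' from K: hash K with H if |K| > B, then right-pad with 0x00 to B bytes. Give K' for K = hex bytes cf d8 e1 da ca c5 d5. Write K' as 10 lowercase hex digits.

|K| = 7 > B = 5, so first hash the key.
H(K): even-index sum = 847 mod 256 = 79; odd-index sum = 631 mod 256 = 119 → 4f 77.
Zero-pad H(K) = 4f 77 to 5 bytes: K' = 4f 77 00 00 00.

4f77000000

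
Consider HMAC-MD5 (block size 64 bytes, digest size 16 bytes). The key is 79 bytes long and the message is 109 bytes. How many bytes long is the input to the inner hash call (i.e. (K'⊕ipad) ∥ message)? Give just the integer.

Key is 79 > 64 bytes, so it is hashed to 16 bytes then zero-padded to 64: |K'| = 64.
Inner input = (K'⊕ipad) ∥ m → 64 + 109 = 173 bytes.

173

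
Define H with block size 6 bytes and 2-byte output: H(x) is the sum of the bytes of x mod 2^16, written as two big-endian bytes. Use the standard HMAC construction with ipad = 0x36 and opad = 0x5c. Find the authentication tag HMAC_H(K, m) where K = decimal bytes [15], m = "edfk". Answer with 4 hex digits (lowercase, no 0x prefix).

0302

Key decimal bytes [15] = 0f is 1 byte ≤ B = 6; zero-pad to 6 bytes: K' = 0f 00 00 00 00 00.
K' ⊕ ipad = 39 36 36 36 36 36.  K' ⊕ opad = 53 5c 5c 5c 5c 5c.
Inner input = (K'⊕ipad) ∥ m = 39 36 36 36 36 36 ∥ 65 64 66 6b.
Inner hash: sum = 57+54+54+54+54+54+101+100+102+107 = 737 → 02 e1.
Outer input = (K'⊕opad) ∥ inner = 53 5c 5c 5c 5c 5c ∥ 02 e1.
Outer hash (tag): sum = 83+92+92+92+92+92+2+225 = 770 → 03 02.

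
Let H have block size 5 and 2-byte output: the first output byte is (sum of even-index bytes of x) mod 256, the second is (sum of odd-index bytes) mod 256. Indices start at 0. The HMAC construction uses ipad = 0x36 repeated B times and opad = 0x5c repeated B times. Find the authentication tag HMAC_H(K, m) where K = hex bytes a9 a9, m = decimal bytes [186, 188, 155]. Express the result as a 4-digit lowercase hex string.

d718

Key hex bytes a9 a9 is 2 bytes ≤ B = 5; zero-pad to 5 bytes: K' = a9 a9 00 00 00.
K' ⊕ ipad = 9f 9f 36 36 36.  K' ⊕ opad = f5 f5 5c 5c 5c.
Inner input = (K'⊕ipad) ∥ m = 9f 9f 36 36 36 ∥ ba bc 9b.
Inner hash: even-index sum = 455 mod 256 = 199; odd-index sum = 554 mod 256 = 42 → c7 2a.
Outer input = (K'⊕opad) ∥ inner = f5 f5 5c 5c 5c ∥ c7 2a.
Outer hash (tag): even-index sum = 471 mod 256 = 215; odd-index sum = 536 mod 256 = 24 → d7 18.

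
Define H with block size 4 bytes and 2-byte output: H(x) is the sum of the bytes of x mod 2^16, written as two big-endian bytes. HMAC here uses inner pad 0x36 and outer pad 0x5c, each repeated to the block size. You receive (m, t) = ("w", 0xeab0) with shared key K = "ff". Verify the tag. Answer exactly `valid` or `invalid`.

invalid

Key "ff" = 66 66 is 2 bytes ≤ B = 4; zero-pad to 4 bytes: K' = 66 66 00 00.
K' ⊕ ipad = 50 50 36 36; K' ⊕ opad = 3a 3a 5c 5c.
Inner hash: sum = 80+80+54+54+119 = 387 → 01 83.
Outer hash (recomputed tag): sum = 58+58+92+92+1+131 = 432 → 01 b0.
Recomputed tag = 01b0; claimed = eab0 → mismatch.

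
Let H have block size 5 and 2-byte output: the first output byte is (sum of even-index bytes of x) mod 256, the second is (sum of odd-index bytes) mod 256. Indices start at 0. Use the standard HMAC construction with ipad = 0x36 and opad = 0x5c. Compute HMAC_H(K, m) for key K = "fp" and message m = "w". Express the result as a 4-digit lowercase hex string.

Key "fp" = 66 70 is 2 bytes ≤ B = 5; zero-pad to 5 bytes: K' = 66 70 00 00 00.
K' ⊕ ipad = 50 46 36 36 36.  K' ⊕ opad = 3a 2c 5c 5c 5c.
Inner input = (K'⊕ipad) ∥ m = 50 46 36 36 36 ∥ 77.
Inner hash: even-index sum = 188 mod 256 = 188; odd-index sum = 243 mod 256 = 243 → bc f3.
Outer input = (K'⊕opad) ∥ inner = 3a 2c 5c 5c 5c ∥ bc f3.
Outer hash (tag): even-index sum = 485 mod 256 = 229; odd-index sum = 324 mod 256 = 68 → e5 44.

e544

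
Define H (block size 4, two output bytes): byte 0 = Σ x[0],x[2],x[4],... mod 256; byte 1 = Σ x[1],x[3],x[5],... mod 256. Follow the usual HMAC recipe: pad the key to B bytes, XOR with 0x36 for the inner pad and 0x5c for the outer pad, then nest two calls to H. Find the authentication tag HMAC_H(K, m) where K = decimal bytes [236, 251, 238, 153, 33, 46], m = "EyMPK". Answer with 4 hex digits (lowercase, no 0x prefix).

Key decimal bytes [236, 251, 238, 153, 33, 46] = ec fb ee 99 21 2e is 6 bytes > B = 4, so hash it first: H(key) = fb c2, then zero-pad to 4 bytes: K' = fb c2 00 00.
K' ⊕ ipad = cd f4 36 36.  K' ⊕ opad = a7 9e 5c 5c.
Inner input = (K'⊕ipad) ∥ m = cd f4 36 36 ∥ 45 79 4d 50 4b.
Inner hash: even-index sum = 480 mod 256 = 224; odd-index sum = 499 mod 256 = 243 → e0 f3.
Outer input = (K'⊕opad) ∥ inner = a7 9e 5c 5c ∥ e0 f3.
Outer hash (tag): even-index sum = 483 mod 256 = 227; odd-index sum = 493 mod 256 = 237 → e3 ed.

e3ed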